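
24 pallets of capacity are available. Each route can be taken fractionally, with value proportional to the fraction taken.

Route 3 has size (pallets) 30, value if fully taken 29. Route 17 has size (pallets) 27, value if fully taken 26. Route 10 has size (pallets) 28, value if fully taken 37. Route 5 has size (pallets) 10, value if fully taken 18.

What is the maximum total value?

36.5

Sort by value density: Route 5 18/10≈1.8, Route 10 37/28≈1.32, Route 3 29/30≈0.967, Route 17 26/27≈0.963.
Take all of Route 5 (10 pallets, value 18) → 14 pallets left.
Only 14 pallets remain; take 14/28 of Route 10 for value 37×14/28 = 18.5.
Total value = 36.5.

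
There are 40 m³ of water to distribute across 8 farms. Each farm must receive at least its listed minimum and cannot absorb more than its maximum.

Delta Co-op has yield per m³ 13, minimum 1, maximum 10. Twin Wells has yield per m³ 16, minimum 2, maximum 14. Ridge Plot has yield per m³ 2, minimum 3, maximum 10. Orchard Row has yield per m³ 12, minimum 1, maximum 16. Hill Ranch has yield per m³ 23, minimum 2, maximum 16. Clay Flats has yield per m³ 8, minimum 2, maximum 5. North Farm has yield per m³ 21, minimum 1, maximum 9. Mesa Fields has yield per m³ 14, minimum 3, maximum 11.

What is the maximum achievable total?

726

Meeting every minimum uses 1+2+3+1+2+2+1+3 = 15 m³, leaving 25.
Rank by yield per m³: Hill Ranch 23 > North Farm 21 > Twin Wells 16 > Mesa Fields 14 > Delta Co-op 13 > Orchard Row 12 > Clay Flats 8 > Ridge Plot 2.
Hill Ranch: +14 to 16 (cap) ; 11 left.
North Farm: +8 to 9 (cap) ; 3 left.
Twin Wells has room for 12 more but only 3 remain, so it gets 5.
Total = 13×1 + 16×5 + 2×3 + 12×1 + 23×16 + 8×2 + 21×9 + 14×3 = 726.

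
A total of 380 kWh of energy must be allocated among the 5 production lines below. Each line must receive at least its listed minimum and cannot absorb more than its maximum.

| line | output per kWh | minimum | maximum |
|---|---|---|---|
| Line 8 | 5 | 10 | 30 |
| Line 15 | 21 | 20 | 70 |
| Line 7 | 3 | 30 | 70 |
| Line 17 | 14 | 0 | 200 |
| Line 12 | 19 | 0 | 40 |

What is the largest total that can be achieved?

5300

Meeting every minimum uses 10+20+30+0+0 = 60 kWh, leaving 320.
Highest output per kWh first: Line 15 21 > Line 12 19 > Line 17 14 > Line 8 5 > Line 7 3.
Line 15 takes 50 more to reach its cap of 70 — 270 left.
Line 12: +40 to 40 (cap) — 230 left.
Give Line 17 200 more to hit its cap of 200 — 30 left.
Give Line 8 20 more to hit its cap of 30 — 10 left.
Line 7: +10 (room for 40) → 40. Pool exhausted.
Total = 5×30 + 21×70 + 3×40 + 14×200 + 19×40 = 5300.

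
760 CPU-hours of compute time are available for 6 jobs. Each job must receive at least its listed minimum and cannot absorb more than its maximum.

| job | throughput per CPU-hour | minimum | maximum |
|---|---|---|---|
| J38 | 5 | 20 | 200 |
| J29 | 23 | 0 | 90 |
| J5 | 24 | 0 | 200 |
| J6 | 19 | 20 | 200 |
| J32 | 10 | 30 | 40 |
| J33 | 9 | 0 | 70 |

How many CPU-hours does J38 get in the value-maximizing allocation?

Meeting every minimum uses 20+0+0+20+30+0 = 70 CPU-hours, leaving 690.
Highest throughput per CPU-hour first: J5 24 > J29 23 > J6 19 > J32 10 > J33 9 > J38 5.
J5 takes 200 more to reach its cap of 200 — 490 left.
J29 takes 90 more to reach its cap of 90 — 400 left.
Give J6 180 more to hit its cap of 200 — 220 left.
Give J32 10 more to hit its cap of 40 — 210 left.
Give J33 70 more to hit its cap of 70 — 140 left.
Only 140 left; J38 takes them to reach 160.

160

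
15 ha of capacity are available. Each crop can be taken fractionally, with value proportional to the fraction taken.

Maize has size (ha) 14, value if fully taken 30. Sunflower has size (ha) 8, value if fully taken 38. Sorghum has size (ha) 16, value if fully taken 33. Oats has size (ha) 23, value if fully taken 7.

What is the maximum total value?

Sort by value density: Sunflower 38/8≈4.75, Maize 30/14≈2.14, Sorghum 33/16≈2.06, Oats 7/23≈0.304.
All 8 ha of Sunflower fit (value 38) — 7 remain.
Only 7 ha remain; take 7/14 of Maize for value 30×7/14 = 15.
Total value = 53.

53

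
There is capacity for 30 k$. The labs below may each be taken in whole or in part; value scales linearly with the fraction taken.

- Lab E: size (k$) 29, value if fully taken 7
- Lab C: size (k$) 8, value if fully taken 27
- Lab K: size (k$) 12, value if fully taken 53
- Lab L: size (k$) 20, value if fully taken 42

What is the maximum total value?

Rank by value-to-size ratio: Lab K 53/12≈4.42, Lab C 27/8≈3.38, Lab L 42/20≈2.1, Lab E 7/29≈0.241.
Lab K: take in full, 12 k$ for value 53 → 18 left.
All 8 k$ of Lab C fit (value 27) → 10 remain.
Fill the last 10 k$ with part of Lab L: 10/20 of it earns 21.
Total value = 101.

101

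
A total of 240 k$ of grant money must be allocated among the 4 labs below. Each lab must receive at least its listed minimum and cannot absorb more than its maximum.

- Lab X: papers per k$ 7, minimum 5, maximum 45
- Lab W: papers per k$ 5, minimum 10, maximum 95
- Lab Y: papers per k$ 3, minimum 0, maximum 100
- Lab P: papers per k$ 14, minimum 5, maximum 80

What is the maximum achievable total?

Meeting every minimum uses 5+10+0+5 = 20 k$, leaving 220.
Order the labs by papers per k$: Lab P 14 > Lab X 7 > Lab W 5 > Lab Y 3.
Lab P takes 75 more to reach its cap of 80 ; 145 left.
Lab X takes 40 more to reach its cap of 45 ; 105 left.
Lab W takes 85 more to reach its cap of 95 ; 20 left.
Lab Y: +20 (room for 100) → 20. Pool exhausted.
Total = 7×45 + 5×95 + 3×20 + 14×80 = 1970.

1970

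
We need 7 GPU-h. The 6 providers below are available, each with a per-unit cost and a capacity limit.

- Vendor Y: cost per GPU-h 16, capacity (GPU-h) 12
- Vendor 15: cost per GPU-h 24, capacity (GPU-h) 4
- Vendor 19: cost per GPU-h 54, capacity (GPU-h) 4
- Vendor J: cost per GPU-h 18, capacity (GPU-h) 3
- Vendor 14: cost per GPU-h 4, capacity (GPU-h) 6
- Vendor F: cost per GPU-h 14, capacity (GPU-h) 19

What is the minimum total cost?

Cheapest first:
Take 6 from Vendor 14 at 4 — need 1 more.
Vendor F (14): take the remaining 1 — done.
Vendor Y, Vendor J, Vendor 15, Vendor 19: unused.
Cost = 6×4 + 1×14 = 38.

38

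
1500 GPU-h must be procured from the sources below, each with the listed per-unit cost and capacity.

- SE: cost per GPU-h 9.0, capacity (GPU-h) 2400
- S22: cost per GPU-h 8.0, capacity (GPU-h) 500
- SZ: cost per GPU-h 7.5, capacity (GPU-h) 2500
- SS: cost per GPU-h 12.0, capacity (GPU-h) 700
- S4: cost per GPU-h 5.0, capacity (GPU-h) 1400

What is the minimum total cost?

7750

Use sources in increasing cost order.
S4 (5.0): use full 1400 → 100 GPU-h to go.
SZ at 7.5: take 100 of its 2500 → requirement met.
S22, SE, SS: unused.
Cost = 1400×5.0 + 100×7.5 = 7750.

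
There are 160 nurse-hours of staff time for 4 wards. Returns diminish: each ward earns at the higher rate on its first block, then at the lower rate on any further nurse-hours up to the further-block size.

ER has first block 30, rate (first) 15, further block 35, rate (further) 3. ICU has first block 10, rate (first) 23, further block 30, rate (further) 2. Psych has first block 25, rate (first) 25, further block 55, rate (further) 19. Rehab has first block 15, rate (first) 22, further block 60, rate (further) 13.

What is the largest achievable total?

3005

Treat each block as its own option and order by rate: Psych/T1 25 > ICU/T1 23 > Rehab/T1 22 > Psych/T2 19 > ER/T1 15 > Rehab/T2 13 > ER/T2 3 > ICU/T2 2.
Psych T1 at 25: fill all 25 ; 135 left.
ICU T1 at 23: fill all 10 ; 125 left.
Rehab T1 at 22: fill all 15 ; 110 left.
Psych/T2 (19): +55 ; 55 left.
Fill ER T1 block (30 at 15) ; 25 left.
25 remain; put them into Rehab T2 at 13.
Total = 25×25 + 23×10 + 22×15 + 19×55 + 15×30 + 13×25 = 3005.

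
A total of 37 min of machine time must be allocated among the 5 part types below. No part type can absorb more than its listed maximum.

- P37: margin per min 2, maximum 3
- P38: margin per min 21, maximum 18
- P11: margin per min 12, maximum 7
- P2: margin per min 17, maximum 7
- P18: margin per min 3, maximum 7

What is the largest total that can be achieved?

Highest margin per min first: P38 21 > P2 17 > P11 12 > P18 3 > P37 2.
P38 takes 18 to reach its cap of 18 → 19 left.
P2: +7 to 7 (cap) → 12 left.
P11 takes 7 to reach its cap of 7 → 5 left.
Only 5 left; P18 takes them to reach 5.
Total = 21×18 + 12×7 + 17×7 + 3×5 = 596.

596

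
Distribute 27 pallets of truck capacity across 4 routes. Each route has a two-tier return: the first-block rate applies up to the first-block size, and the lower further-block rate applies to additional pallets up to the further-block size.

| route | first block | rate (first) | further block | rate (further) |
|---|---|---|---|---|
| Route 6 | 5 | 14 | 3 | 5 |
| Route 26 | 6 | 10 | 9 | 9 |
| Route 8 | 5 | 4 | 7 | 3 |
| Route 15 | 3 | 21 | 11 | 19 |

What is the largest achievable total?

420

Order all 8 blocks by rate: Route 15/first 21 > Route 15/second 19 > Route 6/first 14 > Route 26/first 10 > Route 26/second 9 > Route 6/second 5 > Route 8/first 4 > Route 8/second 3.
Route 15/first (21): +3 → 24 left.
Fill Route 15 second block (11 at 19) → 13 left.
Route 6 first at 14: fill all 5 → 8 left.
Fill Route 26 first block (6 at 10) → 2 left.
2 remain; put them into Route 26 second at 9.
Total = 21×3 + 19×11 + 14×5 + 10×6 + 9×2 = 420.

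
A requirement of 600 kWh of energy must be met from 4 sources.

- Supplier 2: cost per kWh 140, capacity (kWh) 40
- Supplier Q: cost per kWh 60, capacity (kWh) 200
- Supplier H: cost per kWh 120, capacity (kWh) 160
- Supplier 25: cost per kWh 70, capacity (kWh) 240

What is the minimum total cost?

Use sources in increasing cost order.
Supplier Q (60): use full 200 — 400 kWh to go.
Supplier 25 (70): use full 240 — 160 kWh to go.
Supplier H (120): use full 160 — 0 kWh to go.
Supplier 2: unused.
Cost = 200×60 + 240×70 + 160×120 = 48000.

48000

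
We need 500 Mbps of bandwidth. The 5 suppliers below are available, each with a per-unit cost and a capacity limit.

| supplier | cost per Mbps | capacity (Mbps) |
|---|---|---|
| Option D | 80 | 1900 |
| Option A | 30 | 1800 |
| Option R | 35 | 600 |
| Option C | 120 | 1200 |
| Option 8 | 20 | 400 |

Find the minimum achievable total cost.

11000

Fill from the cheapest supplier first.
Take 400 from Option 8 at 20 ; need 100 more.
Take 100 from Option A at 30 to finish.
Option R, Option D, Option C: unused.
Cost = 400×20 + 100×30 = 11000.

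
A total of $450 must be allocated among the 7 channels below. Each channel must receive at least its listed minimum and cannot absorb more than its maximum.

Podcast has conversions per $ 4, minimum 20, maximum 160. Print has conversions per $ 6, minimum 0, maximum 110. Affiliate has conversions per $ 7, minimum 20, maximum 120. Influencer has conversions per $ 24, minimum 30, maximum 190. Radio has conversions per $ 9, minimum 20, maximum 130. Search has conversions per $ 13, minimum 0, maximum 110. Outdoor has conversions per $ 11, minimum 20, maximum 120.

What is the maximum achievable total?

7380

Meeting every minimum uses 20+0+20+30+20+0+20 = 110 $, leaving 340.
Highest conversions per $ first: Influencer 24 > Search 13 > Outdoor 11 > Radio 9 > Affiliate 7 > Print 6 > Podcast 4.
Influencer takes 160 more to reach its cap of 190 → 180 left.
Search takes 110 more to reach its cap of 110 → 70 left.
Outdoor has room for 100 more but only 70 remain, so it gets 90.
Total = 4×20 + 7×20 + 24×190 + 9×20 + 13×110 + 11×90 = 7380.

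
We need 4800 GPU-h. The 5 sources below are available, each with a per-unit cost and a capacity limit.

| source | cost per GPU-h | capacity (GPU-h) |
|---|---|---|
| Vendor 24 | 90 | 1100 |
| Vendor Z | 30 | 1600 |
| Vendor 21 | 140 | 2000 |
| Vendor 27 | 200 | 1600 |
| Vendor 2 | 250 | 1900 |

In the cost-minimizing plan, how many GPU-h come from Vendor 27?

Fill from the cheapest source first.
Vendor Z (30): use full 1600 — 3200 GPU-h to go.
Take 1100 from Vendor 24 at 90 — need 2100 more.
Take 2000 from Vendor 21 at 140 — need 100 more.
Take 100 from Vendor 27 at 200 to finish.
Vendor 2: unused.

100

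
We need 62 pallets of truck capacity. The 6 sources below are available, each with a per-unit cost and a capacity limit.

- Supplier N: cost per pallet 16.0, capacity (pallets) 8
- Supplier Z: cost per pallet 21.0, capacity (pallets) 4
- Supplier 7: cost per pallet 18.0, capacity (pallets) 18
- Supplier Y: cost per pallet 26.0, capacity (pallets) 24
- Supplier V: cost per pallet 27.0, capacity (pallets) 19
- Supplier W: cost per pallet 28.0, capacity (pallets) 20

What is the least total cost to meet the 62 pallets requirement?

Cheapest first:
Take 8 from Supplier N at 16.0 → need 54 more.
Supplier 7 (18.0): use full 18 → 36 pallets to go.
Supplier Z (21.0): use full 4 → 32 pallets to go.
Supplier Y (26.0): use full 24 → 8 pallets to go.
Supplier V (27.0): take the remaining 8 → done.
Supplier W: unused.
Cost = 8×16.0 + 18×18.0 + 4×21.0 + 24×26.0 + 8×27.0 = 1376.

1376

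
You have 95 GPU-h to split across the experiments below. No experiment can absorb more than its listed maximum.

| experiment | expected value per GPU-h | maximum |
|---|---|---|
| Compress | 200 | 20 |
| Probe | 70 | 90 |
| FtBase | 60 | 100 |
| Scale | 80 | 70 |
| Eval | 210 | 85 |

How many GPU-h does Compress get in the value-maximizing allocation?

Highest expected value per GPU-h first: Eval 210 > Compress 200 > Scale 80 > Probe 70 > FtBase 60.
Eval: +85 to 85 (cap) ; 10 left.
Only 10 left; Compress takes them to reach 10.

10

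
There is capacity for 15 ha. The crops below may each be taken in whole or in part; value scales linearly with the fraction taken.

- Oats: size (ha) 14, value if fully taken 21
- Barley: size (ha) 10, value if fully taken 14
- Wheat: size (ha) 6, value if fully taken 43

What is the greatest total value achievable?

Best value per unit of size first: Wheat 43/6≈7.17, Oats 21/14≈1.5, Barley 14/10≈1.4.
Take all of Wheat (6 ha, value 43) ; 9 ha left.
Only 9 ha remain; take 9/14 of Oats for value 21×9/14 = 13.5.
Total value = 56.5.

56.5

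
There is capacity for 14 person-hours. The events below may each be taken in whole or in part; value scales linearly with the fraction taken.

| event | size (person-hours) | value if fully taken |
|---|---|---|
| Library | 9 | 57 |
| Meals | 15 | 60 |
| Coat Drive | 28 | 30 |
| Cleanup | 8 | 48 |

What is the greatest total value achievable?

87

Sort by value density: Library 57/9≈6.33, Cleanup 48/8≈6, Meals 60/15≈4, Coat Drive 30/28≈1.07.
Take all of Library (9 person-hours, value 57) ; 5 person-hours left.
5 person-hours left: a 5/8 share of Cleanup gives 48×5/8 = 30.
Total value = 87.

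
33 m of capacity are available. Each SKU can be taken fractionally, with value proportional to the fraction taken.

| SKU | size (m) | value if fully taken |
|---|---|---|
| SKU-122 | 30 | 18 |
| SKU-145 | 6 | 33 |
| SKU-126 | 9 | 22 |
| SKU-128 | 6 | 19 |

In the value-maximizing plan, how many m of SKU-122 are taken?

12

Best value per unit of size first: SKU-145 33/6≈5.5, SKU-128 19/6≈3.17, SKU-126 22/9≈2.44, SKU-122 18/30≈0.6.
Take all of SKU-145 (6 m, value 33) ; 27 m left.
Take all of SKU-128 (6 m, value 19) ; 21 m left.
SKU-126: take in full, 9 m for value 22 ; 12 left.
12 m left: a 12/30 share of SKU-122 gives 18×12/30 = 7.2.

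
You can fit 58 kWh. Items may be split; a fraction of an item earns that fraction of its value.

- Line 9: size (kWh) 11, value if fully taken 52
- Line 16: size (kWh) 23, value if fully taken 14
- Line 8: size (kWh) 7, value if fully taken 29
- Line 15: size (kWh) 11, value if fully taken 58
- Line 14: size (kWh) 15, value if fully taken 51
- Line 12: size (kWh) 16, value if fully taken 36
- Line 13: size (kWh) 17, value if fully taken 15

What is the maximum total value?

Best value per unit of size first: Line 15 58/11≈5.27, Line 9 52/11≈4.73, Line 8 29/7≈4.14, Line 14 51/15≈3.4, Line 12 36/16≈2.25, Line 13 15/17≈0.882, Line 16 14/23≈0.609.
Line 15: take in full, 11 kWh for value 58 — 47 left.
All 11 kWh of Line 9 fit (value 52) — 36 remain.
Take all of Line 8 (7 kWh, value 29) — 29 kWh left.
Take all of Line 14 (15 kWh, value 51) — 14 kWh left.
Fill the last 14 kWh with part of Line 12: 14/16 of it earns 31.5.
Total value = 221.5.

221.5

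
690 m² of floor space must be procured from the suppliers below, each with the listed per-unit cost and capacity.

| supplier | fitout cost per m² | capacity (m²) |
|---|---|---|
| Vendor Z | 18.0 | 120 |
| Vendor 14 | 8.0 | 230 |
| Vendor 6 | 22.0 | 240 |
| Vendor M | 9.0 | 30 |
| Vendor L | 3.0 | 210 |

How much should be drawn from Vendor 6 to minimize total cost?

100

Use suppliers in increasing cost order.
Vendor L at 3.0: take all 210 m² ; 480 still needed.
Vendor 14 at 8.0: take all 230 m² ; 250 still needed.
Vendor M at 9.0: take all 30 m² ; 220 still needed.
Vendor Z at 18.0: take all 120 m² ; 100 still needed.
Take 100 from Vendor 6 at 22.0 to finish.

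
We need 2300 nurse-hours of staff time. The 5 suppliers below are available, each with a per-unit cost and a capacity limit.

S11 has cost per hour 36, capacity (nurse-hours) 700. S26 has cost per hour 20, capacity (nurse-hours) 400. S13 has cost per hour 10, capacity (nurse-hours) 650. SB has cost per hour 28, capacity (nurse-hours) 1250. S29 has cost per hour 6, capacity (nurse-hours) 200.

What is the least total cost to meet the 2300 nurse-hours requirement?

45100

Fill from the cheapest supplier first.
S29 at 6: take all 200 nurse-hours → 2100 still needed.
S13 (10): use full 650 → 1450 nurse-hours to go.
S26 (20): use full 400 → 1050 nurse-hours to go.
SB (28): take the remaining 1050 → done.
S11: unused.
Cost = 200×6 + 650×10 + 400×20 + 1050×28 = 45100.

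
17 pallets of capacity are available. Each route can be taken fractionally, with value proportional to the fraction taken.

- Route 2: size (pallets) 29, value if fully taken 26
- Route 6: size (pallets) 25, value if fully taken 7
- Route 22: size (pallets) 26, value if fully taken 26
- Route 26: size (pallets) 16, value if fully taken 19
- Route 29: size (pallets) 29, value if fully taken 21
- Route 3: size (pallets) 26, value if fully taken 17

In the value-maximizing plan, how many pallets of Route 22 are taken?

Best value per unit of size first: Route 26 19/16≈1.19, Route 22 26/26≈1, Route 2 26/29≈0.897, Route 29 21/29≈0.724, Route 3 17/26≈0.654, Route 6 7/25≈0.28.
Take all of Route 26 (16 pallets, value 19) → 1 pallets left.
Fill the last 1 pallets with part of Route 22: 1/26 of it earns 1.

1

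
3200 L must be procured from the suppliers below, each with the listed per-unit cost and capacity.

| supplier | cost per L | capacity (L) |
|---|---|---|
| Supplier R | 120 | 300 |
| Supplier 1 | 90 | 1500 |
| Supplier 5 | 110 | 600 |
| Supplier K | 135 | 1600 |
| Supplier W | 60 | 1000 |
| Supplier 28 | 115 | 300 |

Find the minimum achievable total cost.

Cheapest first:
Supplier W at 60: take all 1000 L → 2200 still needed.
Supplier 1 (90): use full 1500 → 700 L to go.
Supplier 5 at 110: take all 600 L → 100 still needed.
Take 100 from Supplier 28 at 115 to finish.
Supplier R, Supplier K: unused.
Cost = 1000×60 + 1500×90 + 600×110 + 100×115 = 272500.

272500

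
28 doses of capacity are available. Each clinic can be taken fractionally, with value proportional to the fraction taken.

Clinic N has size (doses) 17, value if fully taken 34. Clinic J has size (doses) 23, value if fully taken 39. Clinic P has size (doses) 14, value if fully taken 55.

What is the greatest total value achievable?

83

Sort by value density: Clinic P 55/14≈3.93, Clinic N 34/17≈2, Clinic J 39/23≈1.7.
Take all of Clinic P (14 doses, value 55) ; 14 doses left.
Fill the last 14 doses with part of Clinic N: 14/17 of it earns 28.
Total value = 83.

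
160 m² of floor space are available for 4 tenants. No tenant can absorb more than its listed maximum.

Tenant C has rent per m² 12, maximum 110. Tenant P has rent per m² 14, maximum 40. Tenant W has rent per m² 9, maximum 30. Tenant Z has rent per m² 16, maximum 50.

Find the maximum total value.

Rank by rent per m²: Tenant Z 16 > Tenant P 14 > Tenant C 12 > Tenant W 9.
Tenant Z takes 50 to reach its cap of 50 ; 110 left.
Tenant P takes 40 to reach its cap of 40 ; 70 left.
Tenant C has room for 110 but only 70 remain, so it gets 70.
Total = 12×70 + 14×40 + 16×50 = 2200.

2200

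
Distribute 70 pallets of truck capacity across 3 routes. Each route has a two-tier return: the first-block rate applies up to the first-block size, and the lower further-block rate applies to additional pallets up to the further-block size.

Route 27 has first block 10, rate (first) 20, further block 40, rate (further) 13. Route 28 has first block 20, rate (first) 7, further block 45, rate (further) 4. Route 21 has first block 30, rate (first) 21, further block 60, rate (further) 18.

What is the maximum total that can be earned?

Treat each block as its own option and order by rate: Route 21/T1 21 > Route 27/T1 20 > Route 21/T2 18 > Route 27/T2 13 > Route 28/T1 7 > Route 28/T2 4.
Route 21/T1 (21): +30 — 40 left.
Fill Route 27 T1 block (10 at 20) — 30 left.
Route 21/T2: +30 of 60 at 18; pool empty.
Total = 21×30 + 20×10 + 18×30 = 1370.

1370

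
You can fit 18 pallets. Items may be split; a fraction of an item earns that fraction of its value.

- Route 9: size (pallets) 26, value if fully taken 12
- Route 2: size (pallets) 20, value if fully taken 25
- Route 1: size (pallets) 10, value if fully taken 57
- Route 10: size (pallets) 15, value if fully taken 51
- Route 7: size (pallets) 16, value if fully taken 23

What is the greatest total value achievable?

Best value per unit of size first: Route 1 57/10≈5.7, Route 10 51/15≈3.4, Route 7 23/16≈1.44, Route 2 25/20≈1.25, Route 9 12/26≈0.462.
Route 1: take in full, 10 pallets for value 57 — 8 left.
Fill the last 8 pallets with part of Route 10: 8/15 of it earns 27.2.
Total value = 84.2.

84.2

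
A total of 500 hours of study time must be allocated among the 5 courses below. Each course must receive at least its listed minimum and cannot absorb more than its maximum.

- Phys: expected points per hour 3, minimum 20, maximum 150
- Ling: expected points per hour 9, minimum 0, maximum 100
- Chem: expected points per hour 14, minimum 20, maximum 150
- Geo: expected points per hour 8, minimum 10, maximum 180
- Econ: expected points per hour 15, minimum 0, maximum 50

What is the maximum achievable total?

5250

Meeting every minimum uses 20+0+20+10+0 = 50 hours, leaving 450.
Highest expected points per hour first: Econ 15 > Chem 14 > Ling 9 > Geo 8 > Phys 3.
Give Econ 50 more to hit its cap of 50 — 400 left.
Chem: +130 to 150 (cap) — 270 left.
Give Ling 100 more to hit its cap of 100 — 170 left.
Give Geo 170 more to hit its cap of 180 — 0 left.
Total = 3×20 + 9×100 + 14×150 + 8×180 + 15×50 = 5250.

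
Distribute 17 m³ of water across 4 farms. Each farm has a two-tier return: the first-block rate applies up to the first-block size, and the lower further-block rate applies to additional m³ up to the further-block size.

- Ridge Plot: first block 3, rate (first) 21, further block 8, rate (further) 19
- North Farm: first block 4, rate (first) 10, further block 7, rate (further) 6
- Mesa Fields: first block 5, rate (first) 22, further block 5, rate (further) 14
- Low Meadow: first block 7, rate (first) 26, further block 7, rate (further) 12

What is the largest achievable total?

393

Rank every tier by rate: Low Meadow/T1 26 > Mesa Fields/T1 22 > Ridge Plot/T1 21 > Ridge Plot/T2 19 > Mesa Fields/T2 14 > Low Meadow/T2 12 > North Farm/T1 10 > North Farm/T2 6.
Fill Low Meadow T1 block (7 at 26) — 10 left.
Fill Mesa Fields T1 block (5 at 22) — 5 left.
Fill Ridge Plot T1 block (3 at 21) — 2 left.
Ridge Plot T2 at 19: only 2 left, fill 2.
Total = 26×7 + 22×5 + 21×3 + 19×2 = 393.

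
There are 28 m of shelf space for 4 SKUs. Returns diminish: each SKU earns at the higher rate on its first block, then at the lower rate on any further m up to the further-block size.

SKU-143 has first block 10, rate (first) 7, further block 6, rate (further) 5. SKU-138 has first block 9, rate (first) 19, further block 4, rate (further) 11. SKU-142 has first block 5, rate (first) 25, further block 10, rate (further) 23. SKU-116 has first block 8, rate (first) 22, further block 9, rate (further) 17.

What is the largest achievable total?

626

Rank every tier by rate: SKU-142/first 25 > SKU-142/second 23 > SKU-116/first 22 > SKU-138/first 19 > SKU-116/second 17 > SKU-138/second 11 > SKU-143/first 7 > SKU-143/second 5.
SKU-142/first (25): +5 ; 23 left.
SKU-142/second (23): +10 ; 13 left.
Fill SKU-116 first block (8 at 22) ; 5 left.
SKU-138 first at 19: only 5 left, fill 5.
Total = 25×5 + 23×10 + 22×8 + 19×5 = 626.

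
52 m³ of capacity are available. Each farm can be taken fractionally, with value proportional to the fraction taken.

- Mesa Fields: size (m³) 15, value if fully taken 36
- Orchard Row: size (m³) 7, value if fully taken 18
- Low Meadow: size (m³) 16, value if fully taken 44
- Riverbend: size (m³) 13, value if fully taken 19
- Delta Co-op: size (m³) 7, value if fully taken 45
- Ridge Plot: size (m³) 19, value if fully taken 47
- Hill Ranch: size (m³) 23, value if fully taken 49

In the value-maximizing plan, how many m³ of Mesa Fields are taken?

3

Best value per unit of size first: Delta Co-op 45/7≈6.43, Low Meadow 44/16≈2.75, Orchard Row 18/7≈2.57, Ridge Plot 47/19≈2.47, Mesa Fields 36/15≈2.4, Hill Ranch 49/23≈2.13, Riverbend 19/13≈1.46.
All 7 m³ of Delta Co-op fit (value 45) → 45 remain.
Low Meadow: take in full, 16 m³ for value 44 → 29 left.
Orchard Row: take in full, 7 m³ for value 18 → 22 left.
All 19 m³ of Ridge Plot fit (value 47) → 3 remain.
Only 3 m³ remain; take 3/15 of Mesa Fields for value 36×3/15 = 7.2.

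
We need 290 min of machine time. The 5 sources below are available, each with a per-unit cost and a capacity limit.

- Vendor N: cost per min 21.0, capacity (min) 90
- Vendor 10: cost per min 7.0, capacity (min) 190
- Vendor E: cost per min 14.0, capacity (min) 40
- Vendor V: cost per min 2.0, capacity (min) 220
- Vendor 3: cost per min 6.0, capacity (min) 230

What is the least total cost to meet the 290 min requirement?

860

Cheapest first:
Vendor V at 2.0: take all 220 min — 70 still needed.
Take 70 from Vendor 3 at 6.0 to finish.
Vendor 10, Vendor E, Vendor N: unused.
Cost = 220×2.0 + 70×6.0 = 860.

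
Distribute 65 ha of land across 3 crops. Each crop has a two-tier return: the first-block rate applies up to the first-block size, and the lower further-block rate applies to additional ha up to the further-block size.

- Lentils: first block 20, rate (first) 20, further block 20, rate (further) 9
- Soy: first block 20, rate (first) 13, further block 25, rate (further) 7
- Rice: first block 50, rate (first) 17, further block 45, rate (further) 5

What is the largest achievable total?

1165

Order all 6 blocks by rate: Lentils/T1 20 > Rice/T1 17 > Soy/T1 13 > Lentils/T2 9 > Soy/T2 7 > Rice/T2 5.
Lentils T1 at 20: fill all 20 ; 45 left.
Rice T1 at 17: only 45 left, fill 45.
Total = 20×20 + 17×45 = 1165.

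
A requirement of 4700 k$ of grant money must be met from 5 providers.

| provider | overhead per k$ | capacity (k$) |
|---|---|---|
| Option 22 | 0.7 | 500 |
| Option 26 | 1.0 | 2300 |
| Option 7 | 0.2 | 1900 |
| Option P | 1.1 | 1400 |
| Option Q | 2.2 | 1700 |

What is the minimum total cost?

Use providers in increasing cost order.
Option 7 at 0.2: take all 1900 k$ → 2800 still needed.
Option 22 (0.7): use full 500 → 2300 k$ to go.
Option 26 (1.0): use full 2300 → 0 k$ to go.
Option P, Option Q: unused.
Cost = 1900×0.2 + 500×0.7 + 2300×1.0 = 3030.

3030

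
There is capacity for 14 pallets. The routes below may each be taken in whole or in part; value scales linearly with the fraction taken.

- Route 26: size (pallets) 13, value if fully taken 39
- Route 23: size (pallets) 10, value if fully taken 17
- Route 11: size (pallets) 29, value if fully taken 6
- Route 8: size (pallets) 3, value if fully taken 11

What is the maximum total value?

Rank by value-to-size ratio: Route 8 11/3≈3.67, Route 26 39/13≈3, Route 23 17/10≈1.7, Route 11 6/29≈0.207.
All 3 pallets of Route 8 fit (value 11) → 11 remain.
Only 11 pallets remain; take 11/13 of Route 26 for value 39×11/13 = 33.
Total value = 44.

44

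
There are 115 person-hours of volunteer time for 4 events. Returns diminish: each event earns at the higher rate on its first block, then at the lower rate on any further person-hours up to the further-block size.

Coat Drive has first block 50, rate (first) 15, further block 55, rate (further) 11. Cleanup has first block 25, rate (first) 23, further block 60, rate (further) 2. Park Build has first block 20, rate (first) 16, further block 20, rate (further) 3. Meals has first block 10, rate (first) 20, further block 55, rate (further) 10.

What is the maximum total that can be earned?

Treat each block as its own option and order by rate: Cleanup/first 23 > Meals/first 20 > Park Build/first 16 > Coat Drive/first 15 > Coat Drive/second 11 > Meals/second 10 > Park Build/second 3 > Cleanup/second 2.
Fill Cleanup first block (25 at 23) ; 90 left.
Meals/first (20): +10 ; 80 left.
Park Build/first (16): +20 ; 60 left.
Coat Drive first at 15: fill all 50 ; 10 left.
Coat Drive/second: +10 of 55 at 11; pool empty.
Total = 23×25 + 20×10 + 16×20 + 15×50 + 11×10 = 1955.

1955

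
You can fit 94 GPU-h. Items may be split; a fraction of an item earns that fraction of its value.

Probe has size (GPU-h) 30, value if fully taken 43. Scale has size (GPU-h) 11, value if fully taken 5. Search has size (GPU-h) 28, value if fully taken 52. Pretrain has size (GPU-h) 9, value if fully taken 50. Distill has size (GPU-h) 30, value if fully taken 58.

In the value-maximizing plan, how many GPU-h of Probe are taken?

Sort by value density: Pretrain 50/9≈5.56, Distill 58/30≈1.93, Search 52/28≈1.86, Probe 43/30≈1.43, Scale 5/11≈0.455.
Take all of Pretrain (9 GPU-h, value 50) — 85 GPU-h left.
Distill: take in full, 30 GPU-h for value 58 — 55 left.
All 28 GPU-h of Search fit (value 52) — 27 remain.
Only 27 GPU-h remain; take 27/30 of Probe for value 43×27/30 = 38.7.

27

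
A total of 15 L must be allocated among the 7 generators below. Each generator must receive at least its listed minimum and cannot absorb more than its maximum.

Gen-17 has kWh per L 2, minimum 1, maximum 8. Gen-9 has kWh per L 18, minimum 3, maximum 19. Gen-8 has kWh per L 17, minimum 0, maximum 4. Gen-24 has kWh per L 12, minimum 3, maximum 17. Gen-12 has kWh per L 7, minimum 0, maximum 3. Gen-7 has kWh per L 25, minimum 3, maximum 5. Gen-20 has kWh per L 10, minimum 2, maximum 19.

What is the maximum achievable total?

255

Meeting every minimum uses 1+3+0+3+0+3+2 = 12 L, leaving 3.
Rank by kWh per L: Gen-7 25 > Gen-9 18 > Gen-8 17 > Gen-24 12 > Gen-20 10 > Gen-12 7 > Gen-17 2.
Gen-7: +2 to 5 (cap) — 1 left.
Only 1 left; Gen-9 takes them to reach 4.
Total = 2×1 + 18×4 + 12×3 + 25×5 + 10×2 = 255.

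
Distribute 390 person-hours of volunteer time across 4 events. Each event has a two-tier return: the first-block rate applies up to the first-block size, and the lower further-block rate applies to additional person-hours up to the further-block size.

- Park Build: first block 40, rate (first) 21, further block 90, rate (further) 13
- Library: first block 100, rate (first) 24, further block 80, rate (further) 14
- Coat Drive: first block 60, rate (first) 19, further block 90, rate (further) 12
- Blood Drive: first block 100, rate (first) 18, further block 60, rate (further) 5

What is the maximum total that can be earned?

Order all 8 blocks by rate: Library/T1 24 > Park Build/T1 21 > Coat Drive/T1 19 > Blood Drive/T1 18 > Library/T2 14 > Park Build/T2 13 > Coat Drive/T2 12 > Blood Drive/T2 5.
Fill Library T1 block (100 at 24) ; 290 left.
Fill Park Build T1 block (40 at 21) ; 250 left.
Coat Drive/T1 (19): +60 ; 190 left.
Blood Drive T1 at 18: fill all 100 ; 90 left.
Library/T2 (14): +80 ; 10 left.
10 remain; put them into Park Build T2 at 13.
Total = 24×100 + 21×40 + 19×60 + 18×100 + 14×80 + 13×10 = 7430.

7430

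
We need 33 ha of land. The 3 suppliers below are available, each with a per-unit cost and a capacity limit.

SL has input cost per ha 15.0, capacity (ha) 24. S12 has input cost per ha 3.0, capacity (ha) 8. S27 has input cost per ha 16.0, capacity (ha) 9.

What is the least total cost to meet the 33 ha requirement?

Fill from the cheapest supplier first.
Take 8 from S12 at 3.0 → need 25 more.
SL (15.0): use full 24 → 1 ha to go.
S27 at 16.0: take 1 of its 9 → requirement met.
Cost = 8×3.0 + 24×15.0 + 1×16.0 = 400.

400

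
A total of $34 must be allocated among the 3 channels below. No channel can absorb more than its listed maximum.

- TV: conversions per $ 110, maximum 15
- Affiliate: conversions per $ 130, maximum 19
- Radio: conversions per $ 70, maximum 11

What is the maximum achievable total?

4120

Highest conversions per $ first: Affiliate 130 > TV 110 > Radio 70.
Give Affiliate 19 to hit its cap of 19 — 15 left.
Give TV 15 to hit its cap of 15 — 0 left.
Total = 110×15 + 130×19 = 4120.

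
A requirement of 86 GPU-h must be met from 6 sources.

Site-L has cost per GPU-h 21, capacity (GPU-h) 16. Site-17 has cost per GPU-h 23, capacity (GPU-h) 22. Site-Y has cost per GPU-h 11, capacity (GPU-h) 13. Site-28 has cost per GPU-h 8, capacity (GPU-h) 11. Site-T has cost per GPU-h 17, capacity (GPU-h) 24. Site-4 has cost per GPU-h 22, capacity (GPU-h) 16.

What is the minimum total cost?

1465

Use sources in increasing cost order.
Site-28 at 8: take all 11 GPU-h ; 75 still needed.
Site-Y at 11: take all 13 GPU-h ; 62 still needed.
Site-T at 17: take all 24 GPU-h ; 38 still needed.
Site-L at 21: take all 16 GPU-h ; 22 still needed.
Take 16 from Site-4 at 22 ; need 6 more.
Take 6 from Site-17 at 23 to finish.
Cost = 11×8 + 13×11 + 24×17 + 16×21 + 16×22 + 6×23 = 1465.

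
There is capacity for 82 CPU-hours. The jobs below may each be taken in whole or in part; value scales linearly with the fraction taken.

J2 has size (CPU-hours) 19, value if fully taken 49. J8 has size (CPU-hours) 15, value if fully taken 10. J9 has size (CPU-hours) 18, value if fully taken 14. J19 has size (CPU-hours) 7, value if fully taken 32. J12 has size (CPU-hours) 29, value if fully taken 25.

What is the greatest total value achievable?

126

Best value per unit of size first: J19 32/7≈4.57, J2 49/19≈2.58, J12 25/29≈0.862, J9 14/18≈0.778, J8 10/15≈0.667.
J19: take in full, 7 CPU-hours for value 32 — 75 left.
Take all of J2 (19 CPU-hours, value 49) — 56 CPU-hours left.
J12: take in full, 29 CPU-hours for value 25 — 27 left.
All 18 CPU-hours of J9 fit (value 14) — 9 remain.
Only 9 CPU-hours remain; take 9/15 of J8 for value 10×9/15 = 6.
Total value = 126.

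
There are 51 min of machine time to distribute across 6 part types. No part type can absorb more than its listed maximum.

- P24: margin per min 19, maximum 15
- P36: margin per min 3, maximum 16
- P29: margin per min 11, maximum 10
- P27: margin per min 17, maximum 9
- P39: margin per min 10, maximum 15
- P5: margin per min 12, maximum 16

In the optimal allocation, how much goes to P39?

Rank by margin per min: P24 19 > P27 17 > P5 12 > P29 11 > P39 10 > P36 3.
Give P24 15 to hit its cap of 15 ; 36 left.
Give P27 9 to hit its cap of 9 ; 27 left.
Give P5 16 to hit its cap of 16 ; 11 left.
P29: +10 to 10 (cap) ; 1 left.
P39 has room for 15 but only 1 remain, so it gets 1.

1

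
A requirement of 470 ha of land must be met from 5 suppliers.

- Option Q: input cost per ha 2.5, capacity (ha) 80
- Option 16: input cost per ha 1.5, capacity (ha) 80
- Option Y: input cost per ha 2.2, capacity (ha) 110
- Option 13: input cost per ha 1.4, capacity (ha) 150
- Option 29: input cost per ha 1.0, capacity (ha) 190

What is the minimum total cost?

630

Use suppliers in increasing cost order.
Option 29 at 1.0: take all 190 ha ; 280 still needed.
Take 150 from Option 13 at 1.4 ; need 130 more.
Option 16 (1.5): use full 80 ; 50 ha to go.
Option Y (2.2): take the remaining 50 ; done.
Option Q: unused.
Cost = 190×1.0 + 150×1.4 + 80×1.5 + 50×2.2 = 630.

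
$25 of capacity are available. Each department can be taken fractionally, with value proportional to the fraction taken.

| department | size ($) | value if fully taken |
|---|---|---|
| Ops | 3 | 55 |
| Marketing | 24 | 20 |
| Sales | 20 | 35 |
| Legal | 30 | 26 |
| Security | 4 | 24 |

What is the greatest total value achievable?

110.5

Sort by value density: Ops 55/3≈18.3, Security 24/4≈6, Sales 35/20≈1.75, Legal 26/30≈0.867, Marketing 20/24≈0.833.
All 3 $ of Ops fit (value 55) → 22 remain.
Take all of Security (4 $, value 24) → 18 $ left.
Fill the last 18 $ with part of Sales: 18/20 of it earns 31.5.
Total value = 110.5.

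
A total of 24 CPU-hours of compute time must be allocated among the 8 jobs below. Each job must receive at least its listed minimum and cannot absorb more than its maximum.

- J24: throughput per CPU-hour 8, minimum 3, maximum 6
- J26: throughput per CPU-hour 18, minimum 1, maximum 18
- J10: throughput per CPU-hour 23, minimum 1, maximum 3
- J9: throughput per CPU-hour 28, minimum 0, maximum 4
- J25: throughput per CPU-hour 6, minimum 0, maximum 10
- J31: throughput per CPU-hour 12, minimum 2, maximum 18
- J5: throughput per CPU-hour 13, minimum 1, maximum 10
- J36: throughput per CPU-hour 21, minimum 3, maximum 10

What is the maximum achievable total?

Meeting every minimum uses 3+1+1+0+0+2+1+3 = 11 CPU-hours, leaving 13.
Rank by throughput per CPU-hour: J9 28 > J10 23 > J36 21 > J26 18 > J5 13 > J31 12 > J24 8 > J25 6.
Give J9 4 more to hit its cap of 4 — 9 left.
J10 takes 2 more to reach its cap of 3 — 7 left.
Give J36 7 more to hit its cap of 10 — 0 left.
Total = 8×3 + 18×1 + 23×3 + 28×4 + 12×2 + 13×1 + 21×10 = 470.

470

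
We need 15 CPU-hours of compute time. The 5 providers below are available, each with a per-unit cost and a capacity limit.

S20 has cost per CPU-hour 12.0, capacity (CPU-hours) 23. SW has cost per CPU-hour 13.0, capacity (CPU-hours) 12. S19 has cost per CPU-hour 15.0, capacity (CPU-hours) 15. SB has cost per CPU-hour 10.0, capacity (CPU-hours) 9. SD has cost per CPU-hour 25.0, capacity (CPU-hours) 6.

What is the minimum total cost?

Cheapest first:
Take 9 from SB at 10.0 ; need 6 more.
S20 at 12.0: take 6 of its 23 ; requirement met.
SW, S19, SD: unused.
Cost = 9×10.0 + 6×12.0 = 162.

162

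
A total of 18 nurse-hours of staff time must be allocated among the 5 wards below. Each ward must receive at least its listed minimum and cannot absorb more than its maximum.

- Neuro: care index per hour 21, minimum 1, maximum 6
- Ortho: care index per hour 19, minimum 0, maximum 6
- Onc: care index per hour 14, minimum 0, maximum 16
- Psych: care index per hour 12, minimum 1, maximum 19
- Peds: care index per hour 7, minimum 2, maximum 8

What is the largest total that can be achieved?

Meeting every minimum uses 1+0+0+1+2 = 4 nurse-hours, leaving 14.
Order the wards by care index per hour: Neuro 21 > Ortho 19 > Onc 14 > Psych 12 > Peds 7.
Give Neuro 5 more to hit its cap of 6 ; 9 left.
Ortho: +6 to 6 (cap) ; 3 left.
Only 3 left; Onc takes them to reach 3.
Total = 21×6 + 19×6 + 14×3 + 12×1 + 7×2 = 308.

308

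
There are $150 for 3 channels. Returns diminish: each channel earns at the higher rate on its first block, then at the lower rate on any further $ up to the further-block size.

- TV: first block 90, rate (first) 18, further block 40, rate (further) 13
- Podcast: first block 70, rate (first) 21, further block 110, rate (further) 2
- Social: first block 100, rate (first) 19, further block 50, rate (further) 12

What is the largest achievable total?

2990

Order all 6 blocks by rate: Podcast/first 21 > Social/first 19 > TV/first 18 > TV/second 13 > Social/second 12 > Podcast/second 2.
Podcast/first (21): +70 ; 80 left.
Social/first: +80 of 100 at 19; pool empty.
Total = 21×70 + 19×80 = 2990.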